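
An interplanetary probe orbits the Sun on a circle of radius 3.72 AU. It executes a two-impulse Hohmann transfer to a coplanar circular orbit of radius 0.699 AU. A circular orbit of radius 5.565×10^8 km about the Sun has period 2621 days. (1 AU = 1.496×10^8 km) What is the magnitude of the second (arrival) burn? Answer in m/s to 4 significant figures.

Δv₂ = 10600 m/s

From Kepler's third law T² = 4π²r³/μ at r = 5.565×10^8 km, T = 2621 days = 2621 × 86400 s = 2.264544×10^8 s: μ = 4π²r³/T² = 1.32676×10^11 km³/s².
In km: r₁ = 3.72 × 1.496×10^8 = 5.56512×10^8 km; r₂ = 0.699 × 1.496×10^8 = 1.045704×10^8 km.
Transfer-ellipse semi-major axis a_t = (r₁ + r₂)/2 = (5.56512×10^8 + 1.045704×10^8)/2 = 3.305412×10^8 km.
Circular speed at r = 1.045704×10^8 km: v_c = √(μ/r) = 35.62 km/s.
Transfer-orbit speed at the same r (vis-viva, a = a_t): v_t = √[μ(2/r − 1/a_t)] = 46.22 km/s.
Δv₂ = |v_t − v_c| = |46.22 − 35.62| = 10.60 km/s.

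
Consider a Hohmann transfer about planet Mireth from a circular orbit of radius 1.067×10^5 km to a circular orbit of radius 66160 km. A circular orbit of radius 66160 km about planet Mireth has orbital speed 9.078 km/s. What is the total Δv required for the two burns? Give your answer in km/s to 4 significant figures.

From the circular-orbit relation v² = μ/r at r = 66160 km: μ = v²r = (9.078)² × 66160 = 5.45225×10^6 km³/s².
Semi-major axis of the transfer orbit: a_t = (1.067×10^5 + 66160)/2 = 86430 km.
Circular speed at r₁: v₁ = √(μ/r₁) = √(5.45225×10^6/1.067×10^5) = 7.14835 km/s.
Transfer-orbit speed at r₁ (v² = μ(2/r − 1/a)): v_a = √[μ(2/r₁ − 1/a_t)] = 6.25419 km/s.
First burn Δv₁ = |v_a − v₁| = 0.89416 km/s.
Circular speed at r₂: v₂ = √(μ/r₂) = 9.07800 km/s.
Transfer-orbit speed at r₂: v_p = √[μ(2/r₂ − 1/a_t)] = 10.0865 km/s.
Second burn Δv₂ = |v₂ − v_p| = 1.0085 km/s.
Δv = Δv₁ + Δv₂ = 0.89416 + 1.0085 = 1.903 km/s.

Δv = 1.903 km/s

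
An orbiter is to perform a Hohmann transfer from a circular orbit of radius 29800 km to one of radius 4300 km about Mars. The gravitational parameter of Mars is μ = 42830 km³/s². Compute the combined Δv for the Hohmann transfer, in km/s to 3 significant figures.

Δv = 1.61 km/s

The Hohmann ellipse has a_t = (r₁ + r₂)/2 = 17050 km.
Circular speed at r₁: v₁ = √(μ/r₁) = √(42830/29800) = 1.1989 km/s.
Transfer-orbit speed at r₁ (v² = μ(2/r − 1/a)): v_a = √[μ(2/r₁ − 1/a_t)] = 0.60206 km/s.
First burn Δv₁ = |v_a − v₁| = 0.5968 km/s.
At r₂, v₂ = √(μ/r₂) = 3.156 km/s.
Transfer-orbit speed at r₂: v_p = √[μ(2/r₂ − 1/a_t)] = 4.172 km/s.
Second burn Δv₂ = |v₂ − v_p| = 1.016 km/s.
Total Δv = Δv₁ + Δv₂ = 1.613 km/s.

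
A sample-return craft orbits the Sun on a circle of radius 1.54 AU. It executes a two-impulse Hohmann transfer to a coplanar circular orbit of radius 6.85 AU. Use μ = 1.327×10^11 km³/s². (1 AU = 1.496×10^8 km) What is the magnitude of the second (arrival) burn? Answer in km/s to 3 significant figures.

Δv₂ = 4.48 km/s

In km: r₁ = 1.54 × 1.496×10^8 = 2.30384×10^8 km; r₂ = 6.85 × 1.496×10^8 = 1.02476×10^9 km.
Semi-major axis of the transfer orbit: a_t = (2.30384×10^8 + 1.02476×10^9)/2 = 6.27572×10^8 km.
On the circular orbit at r = 1.02476×10^9 km, v_c = √(μ/r) = 11.38 km/s.
Transfer-orbit speed at the same r (vis-viva, a = a_t): v_t = √[μ(2/r − 1/a_t)] = 6.895 km/s.
Δv₂ = |v_t − v_c| = |6.895 − 11.38| = 4.485 km/s.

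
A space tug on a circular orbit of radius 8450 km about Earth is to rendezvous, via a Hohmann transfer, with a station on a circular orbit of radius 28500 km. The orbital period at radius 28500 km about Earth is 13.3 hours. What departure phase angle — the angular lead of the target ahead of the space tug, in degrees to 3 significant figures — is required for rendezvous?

φ = 86.1°

From Kepler's third law T² = 4π²r³/μ at r = 28500 km, T = 13.3 hours = 13.3 × 3600 s = 47880 s: μ = 4π²r³/T² = 3.98645×10^5 km³/s².
Transfer-ellipse semi-major axis a_t = (r₁ + r₂)/2 = (8450 + 28500)/2 = 18475 km.
The half-period of the transfer ellipse is t = π√(a_t³/μ) = 12494.9 s.
The target's mean motion on its circular orbit is ω₂ = √(μ/r₂³) = 1.31228×10^-4 rad/s.
Angle swept by the target during transfer: ω₂·t = 1.63968 rad = 93.947°.
Arrival is 180° from departure on the ellipse, so φ = 180° − 93.947° = 86.1°.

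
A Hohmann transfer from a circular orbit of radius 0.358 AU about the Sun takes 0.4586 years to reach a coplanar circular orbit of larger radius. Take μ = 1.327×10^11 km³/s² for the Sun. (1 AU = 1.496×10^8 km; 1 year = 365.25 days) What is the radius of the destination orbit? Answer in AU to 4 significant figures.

r₂ = 1.530 AU

In km: r₁ = 0.358 × 1.496×10^8 = 5.35568×10^7 km.
Transfer time t = 0.4586 years × 365.25 × 86400 s = 1.447231536×10^7 s, and t = π√(a_t³/μ).
So a_t = (μ t²/π²)^(1/3) = (1.327×10^11 × (1.447231536×10^7)² / π²)^(1/3) = 1.4122×10^8 km.
Since a_t = (r₁ + r₂)/2, r₂ = 2a_t − r₁ = 2×1.4122×10^8 − 5.35568×10^7 = 2.288832×10^8 km.
In AU: r₂ = 2.288832×10^8 / 1.496×10^8 = 1.530 AU.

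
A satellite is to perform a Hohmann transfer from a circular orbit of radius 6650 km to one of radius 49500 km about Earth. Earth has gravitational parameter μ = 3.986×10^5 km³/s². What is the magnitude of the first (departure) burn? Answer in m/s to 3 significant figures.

The Hohmann ellipse has a_t = (r₁ + r₂)/2 = 28075 km.
Circular speed at r = 6650 km: v_c = √(μ/r) = 7.742 km/s.
Transfer-orbit speed at the same r (vis-viva, a = a_t): v_t = √[μ(2/r − 1/a_t)] = 10.28 km/s.
Δv₁ = |v_t − v_c| = |10.28 − 7.742| = 2.538 km/s.

Δv₁ = 2540 m/s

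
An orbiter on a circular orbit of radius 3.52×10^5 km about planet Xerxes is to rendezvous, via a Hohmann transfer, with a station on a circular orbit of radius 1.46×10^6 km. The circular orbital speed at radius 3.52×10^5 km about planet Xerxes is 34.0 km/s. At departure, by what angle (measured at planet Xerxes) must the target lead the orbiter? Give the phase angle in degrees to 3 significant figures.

φ = 92.0°

From the circular-orbit relation v² = μ/r at r = 3.52×10^5 km: μ = v²r = (34.0)² × 3.52×10^5 = 4.06912×10^8 km³/s².
Transfer-ellipse semi-major axis a_t = (r₁ + r₂)/2 = (3.520×10^5 + 1.460×10^6)/2 = 9.060×10^5 km.
The half-period of the transfer ellipse is t = π√(a_t³/μ) = 1.3430×10^5 s.
Target angular speed ω₂ = √(μ/r₂³) = 1.1435×10^-5 rad/s.
Angle swept by the target during transfer: ω₂·t = 1.5357 rad = 87.99°.
The orbiter traverses 180° on the transfer ellipse, so the target must lead by 180° − 87.99° = 92.0°.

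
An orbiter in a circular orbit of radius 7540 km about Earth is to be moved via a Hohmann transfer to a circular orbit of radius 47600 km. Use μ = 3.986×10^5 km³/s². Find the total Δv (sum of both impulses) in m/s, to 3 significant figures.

Semi-major axis of the transfer orbit: a_t = (7540 + 47600)/2 = 27570 km.
Circular speed at r₁: v₁ = √(μ/r₁) = √(3.986×10^5/7540) = 7.271 km/s.
Transfer-orbit speed at r₁ (v² = μ(2/r − 1/a)): v_p = √[μ(2/r₁ − 1/a_t)] = 9.554 km/s.
First burn Δv₁ = |v_p − v₁| = 2.283 km/s.
Circular speed at r₂: v₂ = √(μ/r₂) = 2.89378 km/s.
Transfer-orbit speed at r₂: v_a = √[μ(2/r₂ − 1/a_t)] = 1.51333 km/s.
Second burn Δv₂ = |v₂ − v_a| = 1.380 km/s.
Total Δv = Δv₁ + Δv₂ = 3.663 km/s.

Δv = 3660 m/s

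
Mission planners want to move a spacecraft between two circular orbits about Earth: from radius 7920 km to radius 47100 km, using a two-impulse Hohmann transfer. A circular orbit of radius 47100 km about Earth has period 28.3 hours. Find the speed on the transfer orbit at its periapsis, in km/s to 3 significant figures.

v = 9.27 km/s

From Kepler's third law T² = 4π²r³/μ at r = 47100 km, T = 28.3 hours = 28.3 × 3600 s = 1.0188×10^5 s: μ = 4π²r³/T² = 3.97415×10^5 km³/s².
The Hohmann ellipse has a_t = (r₁ + r₂)/2 = 27510 km.
At periapsis, r = 7920 km.
Vis-viva: v = √[μ(2/r − 1/a_t)] = √[3.97415×10^5 × (2/7920 − 1/27510)] = 9.269 km/s.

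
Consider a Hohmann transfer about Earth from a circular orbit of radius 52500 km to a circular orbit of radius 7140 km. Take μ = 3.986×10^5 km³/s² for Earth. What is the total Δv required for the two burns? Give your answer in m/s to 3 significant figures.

Transfer-ellipse semi-major axis a_t = (r₁ + r₂)/2 = (52500 + 7140)/2 = 29820 km.
Circular speed at r₁: v₁ = √(μ/r₁) = √(3.986×10^5/52500) = 2.755 km/s.
On the transfer ellipse at r₁, vis-viva equation gives v_a = √[μ(2/r₁ − 1/a_t)] = 1.348 km/s.
First burn Δv₁ = |v_a − v₁| = 1.407 km/s.
At r₂, v₂ = √(μ/r₂) = 7.472 km/s.
Transfer-orbit speed at r₂: v_p = √[μ(2/r₂ − 1/a_t)] = 9.914 km/s.
Second burn Δv₂ = |v₂ − v_p| = 2.442 km/s.
Total Δv = Δv₁ + Δv₂ = 3.849 km/s.

Δv = 3850 m/s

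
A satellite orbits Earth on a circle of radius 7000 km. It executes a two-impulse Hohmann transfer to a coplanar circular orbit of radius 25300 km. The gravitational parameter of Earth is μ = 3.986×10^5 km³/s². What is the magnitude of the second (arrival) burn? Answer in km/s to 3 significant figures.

Δv₂ = 1.36 km/s

The Hohmann ellipse has a_t = (r₁ + r₂)/2 = 16150 km.
On the circular orbit at r = 25300 km, v_c = √(μ/r) = 3.969 km/s.
Vis-viva on the transfer ellipse at r = 25300 km gives v_t = √[μ(2/r − 1/a_t)] = 2.613 km/s.
Δv₂ = |v_t − v_c| = |2.613 − 3.969| = 1.356 km/s.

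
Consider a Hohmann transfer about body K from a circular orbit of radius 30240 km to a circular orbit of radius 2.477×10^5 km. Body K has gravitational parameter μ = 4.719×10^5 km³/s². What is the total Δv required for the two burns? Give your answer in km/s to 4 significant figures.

The Hohmann ellipse has a_t = (r₁ + r₂)/2 = 1.3897×10^5 km.
Circular speed at r₁: v₁ = √(μ/r₁) = √(4.719×10^5/30240) = 3.950 km/s.
On the transfer ellipse at r₁, vis-viva gives v_p = √[μ(2/r₁ − 1/a_t)] = 5.274 km/s.
First burn Δv₁ = |v_p − v₁| = 1.324 km/s.
Circular speed at r₂: v₂ = √(μ/r₂) = 1.3803 km/s.
Transfer-orbit speed at r₂: v_a = √[μ(2/r₂ − 1/a_t)] = 0.64386 km/s.
Second burn Δv₂ = |v₂ − v_a| = 0.7364 km/s.
Δv = Δv₁ + Δv₂ = 1.324 + 0.7364 = 2.060 km/s.

Δv = 2.060 km/s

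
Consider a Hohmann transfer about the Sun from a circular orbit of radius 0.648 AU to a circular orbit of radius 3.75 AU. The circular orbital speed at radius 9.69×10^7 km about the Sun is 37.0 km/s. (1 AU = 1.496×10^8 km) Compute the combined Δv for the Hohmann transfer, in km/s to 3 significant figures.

Δv = 18.3 km/s

From the circular-orbit relation v² = μ/r at r = 9.69×10^7 km: μ = v²r = (37.0)² × 9.69×10^7 = 1.32656×10^11 km³/s².
In km: r₁ = 0.648 × 1.496×10^8 = 9.69408×10^7 km; r₂ = 3.75 × 1.496×10^8 = 5.610×10^8 km.
The Hohmann ellipse has a_t = (r₁ + r₂)/2 = 3.289704×10^8 km.
Circular speed at r₁: v₁ = √(μ/r₁) = √(1.32656×10^11/9.69408×10^7) = 36.99 km/s.
Transfer-orbit speed at r₁ (vis-viva equation): v_p = √[μ(2/r₁ − 1/a_t)] = 48.31 km/s.
First burn Δv₁ = |v_p − v₁| = 11.32 km/s.
At r₂, v₂ = √(μ/r₂) = 15.3774 km/s.
Transfer-orbit speed at r₂: v_a = √[μ(2/r₂ − 1/a_t)] = 8.34751 km/s.
Second burn Δv₂ = |v₂ − v_a| = 7.030 km/s.
Total Δv = Δv₁ + Δv₂ = 18.35 km/s.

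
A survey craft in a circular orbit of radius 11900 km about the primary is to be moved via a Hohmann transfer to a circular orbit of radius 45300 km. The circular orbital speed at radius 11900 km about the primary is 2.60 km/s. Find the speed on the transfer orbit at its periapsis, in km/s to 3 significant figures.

v = 3.27 km/s

From the circular-orbit relation v² = μ/r at r = 11900 km: μ = v²r = (2.60)² × 11900 = 80444.0 km³/s².
Semi-major axis of the transfer orbit: a_t = (11900 + 45300)/2 = 28600 km.
The periapsis of the transfer ellipse is at r = 11900 km.
From the vis-viva equation, v = √[μ(2/r − 1/a_t)] = 3.272 km/s.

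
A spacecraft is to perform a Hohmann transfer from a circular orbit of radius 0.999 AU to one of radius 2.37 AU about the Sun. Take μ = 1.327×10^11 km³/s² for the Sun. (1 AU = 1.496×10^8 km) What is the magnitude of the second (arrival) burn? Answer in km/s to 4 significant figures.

In km: r₁ = 0.999 × 1.496×10^8 = 1.494504×10^8 km; r₂ = 2.37 × 1.496×10^8 = 3.54552×10^8 km.
The Hohmann ellipse has a_t = (r₁ + r₂)/2 = 2.520012×10^8 km.
On the circular orbit at r = 3.54552×10^8 km, v_c = √(μ/r) = 19.3462 km/s.
Transfer-orbit speed at the same r (vis-viva, a = a_t): v_t = √[μ(2/r − 1/a_t)] = 14.8985 km/s.
Δv₂ = |v_t − v_c| = |14.8985 − 19.3462| = 4.448 km/s.

Δv₂ = 4.448 km/s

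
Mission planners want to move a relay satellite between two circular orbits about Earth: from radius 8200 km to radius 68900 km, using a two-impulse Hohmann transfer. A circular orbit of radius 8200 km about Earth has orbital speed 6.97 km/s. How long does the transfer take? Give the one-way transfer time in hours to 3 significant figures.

t = 10.5 hours

From the circular-orbit relation v² = μ/r at r = 8200 km: μ = v²r = (6.97)² × 8200 = 3.98363×10^5 km³/s².
The Hohmann ellipse has a_t = (r₁ + r₂)/2 = 38550 km.
Half the transfer-orbit period gives t = π√(a_t³/μ) = 37670 s.
Converting: 37670 s ÷ 3600 s/hour = 10.5 hours.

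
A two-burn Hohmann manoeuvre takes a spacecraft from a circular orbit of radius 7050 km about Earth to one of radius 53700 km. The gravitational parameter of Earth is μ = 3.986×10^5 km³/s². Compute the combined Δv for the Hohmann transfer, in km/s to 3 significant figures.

The Hohmann ellipse has a_t = (r₁ + r₂)/2 = 30375 km.
At r₁ the circular-orbit speed is v₁ = √(μ/r₁) = 7.51924 km/s.
On the transfer ellipse at r₁, vis-viva equation gives v_p = √[μ(2/r₁ − 1/a_t)] = 9.99777 km/s.
First burn Δv₁ = |v_p − v₁| = 2.4785 km/s.
Circular speed at r₂: v₂ = √(μ/r₂) = 2.7245 km/s.
Transfer-orbit speed at r₂: v_a = √[μ(2/r₂ − 1/a_t)] = 1.3126 km/s.
Second burn Δv₂ = |v₂ − v_a| = 1.4119 km/s.
Δv = Δv₁ + Δv₂ = 2.4785 + 1.4119 = 3.890 km/s.

Δv = 3.89 km/s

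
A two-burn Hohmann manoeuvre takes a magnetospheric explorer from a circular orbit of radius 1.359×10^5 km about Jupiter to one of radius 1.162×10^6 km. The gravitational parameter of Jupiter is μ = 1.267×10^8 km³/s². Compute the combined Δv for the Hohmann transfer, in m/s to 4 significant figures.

Δv = 15990 m/s

The Hohmann ellipse has a_t = (r₁ + r₂)/2 = 6.4895×10^5 km.
Circular speed at r₁: v₁ = √(μ/r₁) = √(1.267×10^8/1.359×10^5) = 30.534 km/s.
On the transfer ellipse at r₁, v² = μ(2/r − 1/a) gives v_p = √[μ(2/r₁ − 1/a_t)] = 40.858 km/s.
First burn Δv₁ = |v_p − v₁| = 10.324 km/s.
At r₂, v₂ = √(μ/r₂) = 10.44204 km/s.
Transfer-orbit speed at r₂: v_a = √[μ(2/r₂ − 1/a_t)] = 4.778475 km/s.
Second burn Δv₂ = |v₂ − v_a| = 5.6636 km/s.
Δv = Δv₁ + Δv₂ = 10.324 + 5.6636 = 15.99 km/s.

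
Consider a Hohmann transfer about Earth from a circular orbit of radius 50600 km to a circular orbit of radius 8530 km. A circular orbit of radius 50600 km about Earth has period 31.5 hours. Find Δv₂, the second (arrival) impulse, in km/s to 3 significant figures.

Δv₂ = 2.10 km/s

From Kepler's third law T² = 4π²r³/μ at r = 50600 km, T = 31.5 hours = 31.5 × 3600 s = 1.134×10^5 s: μ = 4π²r³/T² = 3.97727×10^5 km³/s².
Semi-major axis of the transfer orbit: a_t = (50600 + 8530)/2 = 29565 km.
On the circular orbit at r = 8530 km, v_c = √(μ/r) = 6.828 km/s.
Transfer-orbit speed at the same r (vis-viva, a = a_t): v_t = √[μ(2/r − 1/a_t)] = 8.933 km/s.
Δv₂ = |v_t − v_c| = |8.933 − 6.828| = 2.105 km/s.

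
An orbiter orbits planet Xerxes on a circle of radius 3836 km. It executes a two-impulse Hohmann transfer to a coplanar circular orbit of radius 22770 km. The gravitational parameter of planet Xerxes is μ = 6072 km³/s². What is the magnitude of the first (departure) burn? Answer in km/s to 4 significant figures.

Transfer-ellipse semi-major axis a_t = (r₁ + r₂)/2 = (3836 + 22770)/2 = 13303 km.
Circular speed at r = 3836 km: v_c = √(μ/r) = 1.2581 km/s.
Vis-viva on the transfer ellipse at r = 3836 km gives v_t = √[μ(2/r − 1/a_t)] = 1.6460 km/s.
Δv₁ = |v_t − v_c| = |1.6460 − 1.2581| = 0.3879 km/s.

Δv₁ = 0.3879 km/s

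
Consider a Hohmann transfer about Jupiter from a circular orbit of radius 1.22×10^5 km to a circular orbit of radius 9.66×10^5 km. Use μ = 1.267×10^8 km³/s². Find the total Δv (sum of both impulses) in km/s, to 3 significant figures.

Δv = 16.7 km/s

Transfer-ellipse semi-major axis a_t = (r₁ + r₂)/2 = (1.220×10^5 + 9.660×10^5)/2 = 5.440×10^5 km.
At r₁ the circular-orbit speed is v₁ = √(μ/r₁) = 32.226 km/s.
Transfer-orbit speed at r₁ (v² = μ(2/r − 1/a)): v_p = √[μ(2/r₁ − 1/a_t)] = 42.944 km/s.
First burn Δv₁ = |v_p − v₁| = 10.72 km/s.
At r₂, v₂ = √(μ/r₂) = 11.4525 km/s.
Transfer-orbit speed at r₂: v_a = √[μ(2/r₂ − 1/a_t)] = 5.42351 km/s.
Second burn Δv₂ = |v₂ − v_a| = 6.029 km/s.
Δv = Δv₁ + Δv₂ = 10.72 + 6.029 = 16.75 km/s.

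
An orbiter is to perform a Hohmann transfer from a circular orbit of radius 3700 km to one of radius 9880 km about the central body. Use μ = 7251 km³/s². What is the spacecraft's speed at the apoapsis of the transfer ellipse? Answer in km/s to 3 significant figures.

v = 0.632 km/s

Transfer-ellipse semi-major axis a_t = (r₁ + r₂)/2 = (3700 + 9880)/2 = 6790 km.
At apoapsis, r = 9880 km.
From the vis-viva equation, v = √[μ(2/r − 1/a_t)] = 0.6324 km/s.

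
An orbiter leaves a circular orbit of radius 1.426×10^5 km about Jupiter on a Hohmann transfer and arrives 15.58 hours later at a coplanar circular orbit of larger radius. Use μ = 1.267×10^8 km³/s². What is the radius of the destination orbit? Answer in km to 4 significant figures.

r₂ = 5.436×10^5 km

Transfer time t = 15.58 hours = 56088 s, and t = π√(a_t³/μ).
So a_t = (μ t²/π²)^(1/3) = (1.267×10^8 × (56088)² / π²)^(1/3) = 3.4309×10^5 km.
Since a_t = (r₁ + r₂)/2, r₂ = 2a_t − r₁ = 2×3.4309×10^5 − 1.426×10^5 = 5.4358×10^5 km.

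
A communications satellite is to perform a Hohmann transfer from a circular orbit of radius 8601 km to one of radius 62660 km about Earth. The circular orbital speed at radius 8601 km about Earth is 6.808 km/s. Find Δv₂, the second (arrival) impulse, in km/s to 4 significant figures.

From the circular-orbit relation v² = μ/r at r = 8601 km: μ = v²r = (6.808)² × 8601 = 3.98647×10^5 km³/s².
Transfer-ellipse semi-major axis a_t = (r₁ + r₂)/2 = (8601 + 62660)/2 = 35630.5 km.
Circular speed at r = 62660 km: v_c = √(μ/r) = 2.522 km/s.
Vis-viva on the transfer ellipse at r = 62660 km gives v_t = √[μ(2/r − 1/a_t)] = 1.239 km/s.
Δv₂ = |v_t − v_c| = |1.239 − 2.522| = 1.283 km/s.

Δv₂ = 1.283 km/s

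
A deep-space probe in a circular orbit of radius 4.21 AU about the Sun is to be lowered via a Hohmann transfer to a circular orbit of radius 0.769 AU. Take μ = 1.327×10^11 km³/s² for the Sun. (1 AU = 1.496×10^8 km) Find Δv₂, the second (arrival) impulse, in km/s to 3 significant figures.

In km: r₁ = 4.21 × 1.496×10^8 = 6.29816×10^8 km; r₂ = 0.769 × 1.496×10^8 = 1.150424×10^8 km.
Transfer-ellipse semi-major axis a_t = (r₁ + r₂)/2 = (6.29816×10^8 + 1.150424×10^8)/2 = 3.724292×10^8 km.
On the circular orbit at r = 1.150424×10^8 km, v_c = √(μ/r) = 33.963 km/s.
Vis-viva on the transfer ellipse at r = 1.150424×10^8 km gives v_t = √[μ(2/r − 1/a_t)] = 44.166 km/s.
Δv₂ = |v_t − v_c| = |44.166 − 33.963| = 10.20 km/s.

Δv₂ = 10.2 km/s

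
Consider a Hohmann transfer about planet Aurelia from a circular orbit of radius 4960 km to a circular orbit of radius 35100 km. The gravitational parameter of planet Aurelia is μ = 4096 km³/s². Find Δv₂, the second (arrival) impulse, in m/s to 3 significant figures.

Δv₂ = 172 m/s

Transfer-ellipse semi-major axis a_t = (r₁ + r₂)/2 = (4960 + 35100)/2 = 20030 km.
On the circular orbit at r = 35100 km, v_c = √(μ/r) = 0.3416 km/s.
Vis-viva on the transfer ellipse at r = 35100 km gives v_t = √[μ(2/r − 1/a_t)] = 0.1700 km/s.
Δv₂ = |v_t − v_c| = |0.1700 − 0.3416| = 0.1716 km/s.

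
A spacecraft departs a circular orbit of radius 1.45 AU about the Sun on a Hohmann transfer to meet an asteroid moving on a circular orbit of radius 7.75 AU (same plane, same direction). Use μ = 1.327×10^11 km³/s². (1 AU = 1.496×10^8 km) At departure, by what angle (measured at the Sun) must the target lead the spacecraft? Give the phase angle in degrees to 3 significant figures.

φ = 97.7°

In km: r₁ = 1.45 × 1.496×10^8 = 2.1692×10^8 km; r₂ = 7.75 × 1.496×10^8 = 1.1594×10^9 km.
Semi-major axis of the transfer orbit: a_t = (2.1692×10^8 + 1.1594×10^9)/2 = 6.8816×10^8 km.
The half-period of the transfer ellipse is t = π√(a_t³/μ) = 1.5569×10^8 s.
Target angular speed ω₂ = √(μ/r₂³) = 9.2275×10^-9 rad/s.
Angle swept by the target during transfer: ω₂·t = 1.4366 rad = 82.31°.
Arrival is 180° from departure on the ellipse, so φ = 180° − 82.31° = 97.7°.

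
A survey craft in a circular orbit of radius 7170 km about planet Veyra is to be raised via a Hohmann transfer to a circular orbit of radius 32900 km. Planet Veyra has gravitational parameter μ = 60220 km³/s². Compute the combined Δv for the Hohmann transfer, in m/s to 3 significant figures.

The Hohmann ellipse has a_t = (r₁ + r₂)/2 = 20035 km.
Circular speed at r₁: v₁ = √(μ/r₁) = √(60220/7170) = 2.8981 km/s.
On the transfer ellipse at r₁, vis-viva gives v_p = √[μ(2/r₁ − 1/a_t)] = 3.7138 km/s.
First burn Δv₁ = |v_p − v₁| = 0.8157 km/s.
Circular speed at r₂: v₂ = √(μ/r₂) = 1.353 km/s.
Transfer-orbit speed at r₂: v_a = √[μ(2/r₂ − 1/a_t)] = 0.8094 km/s.
Second burn Δv₂ = |v₂ − v_a| = 0.5436 km/s.
Δv = Δv₁ + Δv₂ = 0.8157 + 0.5436 = 1.359 km/s.

Δv = 1360 m/s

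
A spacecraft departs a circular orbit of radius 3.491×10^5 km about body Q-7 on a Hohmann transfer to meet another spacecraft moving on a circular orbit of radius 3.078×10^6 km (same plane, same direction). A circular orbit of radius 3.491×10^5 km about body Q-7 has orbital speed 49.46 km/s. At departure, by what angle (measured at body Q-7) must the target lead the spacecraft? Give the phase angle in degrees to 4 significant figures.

From the circular-orbit relation v² = μ/r at r = 3.491×10^5 km: μ = v²r = (49.46)² × 3.491×10^5 = 8.54000×10^8 km³/s².
Transfer-ellipse semi-major axis a_t = (r₁ + r₂)/2 = (3.491×10^5 + 3.078×10^6)/2 = 1.71355×10^6 km.
The half-period of the transfer ellipse is t = π√(a_t³/μ) = 2.411×10^5 s.
Target angular speed ω₂ = √(μ/r₂³) = 5.412×10^-6 rad/s.
Angle swept by the target during transfer: ω₂·t = 1.305 rad = 74.77°.
The spacecraft traverses 180° on the transfer ellipse, so the target must lead by 180° − 74.77° = 105.2°.

φ = 105.2°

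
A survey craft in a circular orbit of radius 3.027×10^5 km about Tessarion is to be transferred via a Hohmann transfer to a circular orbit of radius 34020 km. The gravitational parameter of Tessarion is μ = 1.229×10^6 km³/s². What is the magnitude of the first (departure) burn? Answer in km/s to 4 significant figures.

The Hohmann ellipse has a_t = (r₁ + r₂)/2 = 1.6836×10^5 km.
On the circular orbit at r = 3.027×10^5 km, v_c = √(μ/r) = 2.015 km/s.
Transfer-orbit speed at the same r (vis-viva, a = a_t): v_t = √[μ(2/r − 1/a_t)] = 0.9058 km/s.
Δv₁ = |v_t − v_c| = |0.9058 − 2.015| = 1.109 km/s.

Δv₁ = 1.109 km/s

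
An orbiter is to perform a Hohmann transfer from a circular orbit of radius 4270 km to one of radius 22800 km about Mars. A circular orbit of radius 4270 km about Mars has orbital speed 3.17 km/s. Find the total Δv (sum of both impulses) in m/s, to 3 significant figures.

From the circular-orbit relation v² = μ/r at r = 4270 km: μ = v²r = (3.17)² × 4270 = 42908.8 km³/s².
Transfer-ellipse semi-major axis a_t = (r₁ + r₂)/2 = (4270 + 22800)/2 = 13535 km.
At r₁ the circular-orbit speed is v₁ = √(μ/r₁) = 3.1700 km/s.
On the transfer ellipse at r₁, vis-viva equation gives v_p = √[μ(2/r₁ − 1/a_t)] = 4.1143 km/s.
First burn Δv₁ = |v_p − v₁| = 0.9443 km/s.
Circular speed at r₂: v₂ = √(μ/r₂) = 1.3718 km/s.
Transfer-orbit speed at r₂: v_a = √[μ(2/r₂ − 1/a_t)] = 0.77053 km/s.
Second burn Δv₂ = |v₂ − v_a| = 0.6013 km/s.
Total Δv = Δv₁ + Δv₂ = 1.546 km/s.

Δv = 1550 m/s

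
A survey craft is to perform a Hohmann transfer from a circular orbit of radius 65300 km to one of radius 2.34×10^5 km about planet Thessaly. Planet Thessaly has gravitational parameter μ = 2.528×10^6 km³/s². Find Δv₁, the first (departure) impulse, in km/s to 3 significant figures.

Δv₁ = 1.56 km/s

The Hohmann ellipse has a_t = (r₁ + r₂)/2 = 1.4965×10^5 km.
Circular speed at r = 65300 km: v_c = √(μ/r) = 6.222 km/s.
Transfer-orbit speed at the same r (vis-viva, a = a_t): v_t = √[μ(2/r − 1/a_t)] = 7.780 km/s.
Δv₁ = |v_t − v_c| = |7.780 − 6.222| = 1.558 km/s.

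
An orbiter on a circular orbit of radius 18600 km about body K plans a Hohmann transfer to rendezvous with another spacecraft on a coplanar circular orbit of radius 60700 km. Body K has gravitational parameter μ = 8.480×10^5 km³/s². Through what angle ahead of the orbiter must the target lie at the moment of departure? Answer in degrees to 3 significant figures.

φ = 85.0°

Semi-major axis of the transfer orbit: a_t = (18600 + 60700)/2 = 39650 km.
The half-period of the transfer ellipse is t = π√(a_t³/μ) = 26935.0 s.
The target's mean motion on its circular orbit is ω₂ = √(μ/r₂³) = 6.15765×10^-5 rad/s.
Angle swept by the target during transfer: ω₂·t = 1.6586 rad = 95.03°.
Arrival is 180° from departure on the ellipse, so φ = 180° − 95.03° = 85.0°.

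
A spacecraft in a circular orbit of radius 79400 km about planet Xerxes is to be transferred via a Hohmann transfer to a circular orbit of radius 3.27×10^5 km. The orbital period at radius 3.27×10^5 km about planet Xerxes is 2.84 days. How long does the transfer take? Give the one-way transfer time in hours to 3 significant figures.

From Kepler's third law T² = 4π²r³/μ at r = 3.27×10^5 km, T = 2.84 days = 2.84 × 86400 s = 2.45376×10^5 s: μ = 4π²r³/T² = 2.29266×10^7 km³/s².
The Hohmann ellipse has a_t = (r₁ + r₂)/2 = 2.032×10^5 km.
By Kepler's third law the transfer-orbit period is T = 2π√(a_t³/μ), so t = T/2 = 60100 s.
Converting: 60100 s ÷ 3600 s/hour = 16.7 hours.

t = 16.7 hours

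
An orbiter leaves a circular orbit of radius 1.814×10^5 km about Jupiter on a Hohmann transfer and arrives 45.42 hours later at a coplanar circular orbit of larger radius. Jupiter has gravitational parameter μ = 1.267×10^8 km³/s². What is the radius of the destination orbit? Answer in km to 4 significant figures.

r₂ = 1.219×10^6 km

Transfer time t = 45.42 hours = 1.63512×10^5 s, and t = π√(a_t³/μ).
So a_t = (μ t²/π²)^(1/3) = (1.267×10^8 × (1.63512×10^5)² / π²)^(1/3) = 7.0015×10^5 km.
Since a_t = (r₁ + r₂)/2, r₂ = 2a_t − r₁ = 2×7.0015×10^5 − 1.814×10^5 = 1.2189×10^6 km.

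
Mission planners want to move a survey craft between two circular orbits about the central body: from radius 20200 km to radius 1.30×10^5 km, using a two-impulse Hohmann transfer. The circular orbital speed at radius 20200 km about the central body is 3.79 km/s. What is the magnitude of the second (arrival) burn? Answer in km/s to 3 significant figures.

From the circular-orbit relation v² = μ/r at r = 20200 km: μ = v²r = (3.79)² × 20200 = 2.90155×10^5 km³/s².
Transfer-ellipse semi-major axis a_t = (r₁ + r₂)/2 = (20200 + 1.300×10^5)/2 = 75100 km.
On the circular orbit at r = 1.300×10^5 km, v_c = √(μ/r) = 1.494 km/s.
Transfer-orbit speed at the same r (vis-viva, a = a_t): v_t = √[μ(2/r − 1/a_t)] = 0.7748 km/s.
Δv₂ = |v_t − v_c| = |0.7748 − 1.494| = 0.7192 km/s.

Δv₂ = 0.719 km/s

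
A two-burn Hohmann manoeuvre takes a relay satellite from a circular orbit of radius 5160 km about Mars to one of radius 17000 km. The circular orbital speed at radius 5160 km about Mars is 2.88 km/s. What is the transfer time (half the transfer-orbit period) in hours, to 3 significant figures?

t = 4.92 hours

From the circular-orbit relation v² = μ/r at r = 5160 km: μ = v²r = (2.88)² × 5160 = 42799.1 km³/s².
Transfer-ellipse semi-major axis a_t = (r₁ + r₂)/2 = (5160 + 17000)/2 = 11080 km.
Half the transfer-orbit period gives t = π√(a_t³/μ) = 17710 s.
Converting: 17710 s ÷ 3600 s/hour = 4.92 hours.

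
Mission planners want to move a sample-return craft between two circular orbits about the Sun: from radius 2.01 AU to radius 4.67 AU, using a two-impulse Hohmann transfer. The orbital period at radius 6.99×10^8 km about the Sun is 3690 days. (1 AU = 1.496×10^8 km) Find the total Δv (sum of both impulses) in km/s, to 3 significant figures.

From Kepler's third law T² = 4π²r³/μ at r = 6.99×10^8 km, T = 3690 days = 3690 × 86400 s = 3.18816×10^8 s: μ = 4π²r³/T² = 1.32651×10^11 km³/s².
In km: r₁ = 2.01 × 1.496×10^8 = 3.00696×10^8 km; r₂ = 4.67 × 1.496×10^8 = 6.98632×10^8 km.
The Hohmann ellipse has a_t = (r₁ + r₂)/2 = 4.99664×10^8 km.
At r₁ the circular-orbit speed is v₁ = √(μ/r₁) = 21.004 km/s.
On the transfer ellipse at r₁, vis-viva gives v_p = √[μ(2/r₁ − 1/a_t)] = 24.836 km/s.
First burn Δv₁ = |v_p − v₁| = 3.832 km/s.
At r₂, v₂ = √(μ/r₂) = 13.78 km/s.
Transfer-orbit speed at r₂: v_a = √[μ(2/r₂ − 1/a_t)] = 10.69 km/s.
Second burn Δv₂ = |v₂ − v_a| = 3.090 km/s.
Δv = Δv₁ + Δv₂ = 3.832 + 3.090 = 6.922 km/s.

Δv = 6.92 km/s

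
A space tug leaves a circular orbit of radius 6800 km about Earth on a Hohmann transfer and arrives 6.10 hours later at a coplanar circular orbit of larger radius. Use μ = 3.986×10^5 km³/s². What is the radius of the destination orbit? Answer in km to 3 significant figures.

Transfer time t = 6.10 hours = 21960 s, and t = π√(a_t³/μ).
So a_t = (μ t²/π²)^(1/3) = (3.986×10^5 × (21960)² / π²)^(1/3) = 26905 km.
Since a_t = (r₁ + r₂)/2, r₂ = 2a_t − r₁ = 2×26905 − 6800 = 47010 km.

r₂ = 47000 km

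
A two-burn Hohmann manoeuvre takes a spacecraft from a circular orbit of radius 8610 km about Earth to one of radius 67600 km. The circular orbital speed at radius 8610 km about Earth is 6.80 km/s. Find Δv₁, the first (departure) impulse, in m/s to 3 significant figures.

Δv₁ = 2260 m/s

From the circular-orbit relation v² = μ/r at r = 8610 km: μ = v²r = (6.80)² × 8610 = 3.98126×10^5 km³/s².
The Hohmann ellipse has a_t = (r₁ + r₂)/2 = 38105 km.
On the circular orbit at r = 8610 km, v_c = √(μ/r) = 6.800 km/s.
Vis-viva on the transfer ellipse at r = 8610 km gives v_t = √[μ(2/r − 1/a_t)] = 9.057 km/s.
Δv₁ = |v_t − v_c| = |9.057 − 6.800| = 2.257 km/s.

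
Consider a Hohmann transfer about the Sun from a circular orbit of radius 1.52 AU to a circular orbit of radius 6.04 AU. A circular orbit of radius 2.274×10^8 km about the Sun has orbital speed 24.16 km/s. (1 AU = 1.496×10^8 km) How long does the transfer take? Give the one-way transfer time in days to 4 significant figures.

t = 1342 days

From the circular-orbit relation v² = μ/r at r = 2.274×10^8 km: μ = v²r = (24.16)² × 2.274×10^8 = 1.32735×10^11 km³/s².
In km: r₁ = 1.52 × 1.496×10^8 = 2.27392×10^8 km; r₂ = 6.04 × 1.496×10^8 = 9.03584×10^8 km.
The Hohmann ellipse has a_t = (r₁ + r₂)/2 = 5.65488×10^8 km.
Transfer time t = π√(a_t³/μ) = π√((5.65488×10^8)³ / 1.32735×10^11) = 1.1596×10^8 s.
Converting: 1.1596×10^8 s ÷ 86400 s/day = 1342 days.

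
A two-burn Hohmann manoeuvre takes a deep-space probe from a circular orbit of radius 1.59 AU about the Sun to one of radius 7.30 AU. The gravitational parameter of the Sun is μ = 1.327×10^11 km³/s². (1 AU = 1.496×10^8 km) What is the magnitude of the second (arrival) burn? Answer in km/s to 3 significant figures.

In km: r₁ = 1.59 × 1.496×10^8 = 2.37864×10^8 km; r₂ = 7.30 × 1.496×10^8 = 1.09208×10^9 km.
Semi-major axis of the transfer orbit: a_t = (2.37864×10^8 + 1.09208×10^9)/2 = 6.64972×10^8 km.
Circular speed at r = 1.09208×10^9 km: v_c = √(μ/r) = 11.023 km/s.
Vis-viva on the transfer ellipse at r = 1.09208×10^9 km gives v_t = √[μ(2/r − 1/a_t)] = 6.5928 km/s.
Δv₂ = |v_t − v_c| = |6.5928 − 11.023| = 4.430 km/s.

Δv₂ = 4.43 km/s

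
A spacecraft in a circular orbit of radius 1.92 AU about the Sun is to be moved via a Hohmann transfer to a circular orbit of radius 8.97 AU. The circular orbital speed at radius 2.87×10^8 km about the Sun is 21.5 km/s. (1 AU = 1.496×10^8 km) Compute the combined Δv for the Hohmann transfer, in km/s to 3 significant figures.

Δv = 10.1 km/s

From the circular-orbit relation v² = μ/r at r = 2.87×10^8 km: μ = v²r = (21.5)² × 2.87×10^8 = 1.32666×10^11 km³/s².
In km: r₁ = 1.92 × 1.496×10^8 = 2.87232×10^8 km; r₂ = 8.97 × 1.496×10^8 = 1.341912×10^9 km.
The Hohmann ellipse has a_t = (r₁ + r₂)/2 = 8.14572×10^8 km.
Circular speed at r₁: v₁ = √(μ/r₁) = √(1.32666×10^11/2.87232×10^8) = 21.491 km/s.
Transfer-orbit speed at r₁ (vis-viva equation): v_p = √[μ(2/r₁ − 1/a_t)] = 27.584 km/s.
First burn Δv₁ = |v_p − v₁| = 6.093 km/s.
Circular speed at r₂: v₂ = √(μ/r₂) = 9.943 km/s.
Transfer-orbit speed at r₂: v_a = √[μ(2/r₂ − 1/a_t)] = 5.904 km/s.
Second burn Δv₂ = |v₂ − v_a| = 4.039 km/s.
Δv = Δv₁ + Δv₂ = 6.093 + 4.039 = 10.13 km/s.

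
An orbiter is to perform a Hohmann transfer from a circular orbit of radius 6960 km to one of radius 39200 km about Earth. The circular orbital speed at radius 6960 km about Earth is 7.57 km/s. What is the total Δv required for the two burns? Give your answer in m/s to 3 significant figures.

Δv = 3730 m/s

From the circular-orbit relation v² = μ/r at r = 6960 km: μ = v²r = (7.57)² × 6960 = 3.98842×10^5 km³/s².
The Hohmann ellipse has a_t = (r₁ + r₂)/2 = 23080 km.
Circular speed at r₁: v₁ = √(μ/r₁) = √(3.98842×10^5/6960) = 7.570 km/s.
On the transfer ellipse at r₁, v² = μ(2/r − 1/a) gives v_p = √[μ(2/r₁ − 1/a_t)] = 9.866 km/s.
First burn Δv₁ = |v_p − v₁| = 2.296 km/s.
At r₂, v₂ = √(μ/r₂) = 3.190 km/s.
Transfer-orbit speed at r₂: v_a = √[μ(2/r₂ − 1/a_t)] = 1.752 km/s.
Second burn Δv₂ = |v₂ − v_a| = 1.438 km/s.
Total Δv = Δv₁ + Δv₂ = 3.734 km/s.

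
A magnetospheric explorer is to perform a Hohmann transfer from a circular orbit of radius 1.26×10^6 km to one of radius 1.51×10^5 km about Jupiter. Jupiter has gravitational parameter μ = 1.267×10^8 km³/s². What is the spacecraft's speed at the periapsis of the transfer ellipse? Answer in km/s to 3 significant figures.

Semi-major axis of the transfer orbit: a_t = (1.260×10^6 + 1.510×10^5)/2 = 7.055×10^5 km.
The periapsis of the transfer ellipse is at r = 1.510×10^5 km.
Applying v² = μ(2/r − 1/a_t): v = 38.71 km/s.

v = 38.7 km/s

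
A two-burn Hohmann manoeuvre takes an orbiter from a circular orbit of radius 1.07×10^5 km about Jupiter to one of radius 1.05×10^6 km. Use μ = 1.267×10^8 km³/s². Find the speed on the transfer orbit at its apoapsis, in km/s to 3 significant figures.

v = 4.72 km/s

Semi-major axis of the transfer orbit: a_t = (1.070×10^5 + 1.050×10^6)/2 = 5.785×10^5 km.
The apoapsis of the transfer ellipse is at r = 1.050×10^6 km.
From the vis-viva equation, v = √[μ(2/r − 1/a_t)] = 4.724 km/s.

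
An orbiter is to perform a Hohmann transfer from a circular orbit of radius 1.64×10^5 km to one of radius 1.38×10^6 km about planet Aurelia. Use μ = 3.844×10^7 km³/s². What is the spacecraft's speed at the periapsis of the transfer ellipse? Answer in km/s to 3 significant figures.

The Hohmann ellipse has a_t = (r₁ + r₂)/2 = 7.720×10^5 km.
At periapsis, r = 1.640×10^5 km.
Vis-viva: v = √[μ(2/r − 1/a_t)] = √[3.844×10^7 × (2/1.640×10^5 − 1/7.720×10^5)] = 20.47 km/s.

v = 20.5 km/s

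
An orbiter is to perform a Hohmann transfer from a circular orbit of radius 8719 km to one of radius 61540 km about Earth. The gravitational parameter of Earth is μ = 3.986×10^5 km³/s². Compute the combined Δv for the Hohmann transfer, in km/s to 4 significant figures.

The Hohmann ellipse has a_t = (r₁ + r₂)/2 = 35129.5 km.
Circular speed at r₁: v₁ = √(μ/r₁) = √(3.986×10^5/8719) = 6.761 km/s.
Transfer-orbit speed at r₁ (vis-viva equation): v_p = √[μ(2/r₁ − 1/a_t)] = 8.949 km/s.
First burn Δv₁ = |v_p − v₁| = 2.188 km/s.
At r₂, v₂ = √(μ/r₂) = 2.545 km/s.
Transfer-orbit speed at r₂: v_a = √[μ(2/r₂ − 1/a_t)] = 1.268 km/s.
Second burn Δv₂ = |v₂ − v_a| = 1.277 km/s.
Δv = Δv₁ + Δv₂ = 2.188 + 1.277 = 3.465 km/s.

Δv = 3.465 km/s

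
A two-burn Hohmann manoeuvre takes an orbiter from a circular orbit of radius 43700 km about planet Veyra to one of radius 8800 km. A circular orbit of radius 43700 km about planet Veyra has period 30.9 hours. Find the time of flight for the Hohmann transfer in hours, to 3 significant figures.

From Kepler's third law T² = 4π²r³/μ at r = 43700 km, T = 30.9 hours = 30.9 × 3600 s = 1.1124×10^5 s: μ = 4π²r³/T² = 2.66245×10^5 km³/s².
Transfer-ellipse semi-major axis a_t = (r₁ + r₂)/2 = (43700 + 8800)/2 = 26250 km.
By Kepler's third law the transfer-orbit period is T = 2π√(a_t³/μ), so t = T/2 = 25890 s.
Converting: 25890 s ÷ 3600 s/hour = 7.19 hours.

t = 7.19 hours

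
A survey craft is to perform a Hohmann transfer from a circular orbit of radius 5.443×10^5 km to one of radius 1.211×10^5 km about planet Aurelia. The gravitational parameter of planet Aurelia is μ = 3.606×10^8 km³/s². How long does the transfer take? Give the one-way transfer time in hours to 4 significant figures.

Semi-major axis of the transfer orbit: a_t = (5.443×10^5 + 1.211×10^5)/2 = 3.327×10^5 km.
Transfer time t = π√(a_t³/μ) = π√((3.327×10^5)³ / 3.606×10^8) = 31750 s.
Converting: 31750 s ÷ 3600 s/hour = 8.819 hours.

t = 8.819 hours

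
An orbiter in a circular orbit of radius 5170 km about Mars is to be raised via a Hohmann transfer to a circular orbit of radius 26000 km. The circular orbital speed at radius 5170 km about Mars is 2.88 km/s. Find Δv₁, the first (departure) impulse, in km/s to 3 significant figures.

Δv₁ = 0.840 km/s

From the circular-orbit relation v² = μ/r at r = 5170 km: μ = v²r = (2.88)² × 5170 = 42882.0 km³/s².
Semi-major axis of the transfer orbit: a_t = (5170 + 26000)/2 = 15585 km.
Circular speed at r = 5170 km: v_c = √(μ/r) = 2.8800 km/s.
Vis-viva on the transfer ellipse at r = 5170 km gives v_t = √[μ(2/r − 1/a_t)] = 3.7199 km/s.
Δv₁ = |v_t − v_c| = |3.7199 − 2.8800| = 0.8399 km/s.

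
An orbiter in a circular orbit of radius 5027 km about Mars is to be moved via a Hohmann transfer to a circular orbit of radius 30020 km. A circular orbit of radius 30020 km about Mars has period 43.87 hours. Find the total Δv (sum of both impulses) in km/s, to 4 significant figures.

Δv = 1.456 km/s

From Kepler's third law T² = 4π²r³/μ at r = 30020 km, T = 43.87 hours = 43.87 × 3600 s = 1.57932×10^5 s: μ = 4π²r³/T² = 42820.5 km³/s².
Semi-major axis of the transfer orbit: a_t = (5027 + 30020)/2 = 17523.5 km.
Circular speed at r₁: v₁ = √(μ/r₁) = √(42820.5/5027) = 2.9186 km/s.
Transfer-orbit speed at r₁ (vis-viva): v_p = √[μ(2/r₁ − 1/a_t)] = 3.8200 km/s.
First burn Δv₁ = |v_p − v₁| = 0.9014 km/s.
At r₂, v₂ = √(μ/r₂) = 1.1943 km/s.
Transfer-orbit speed at r₂: v_a = √[μ(2/r₂ − 1/a_t)] = 0.63968 km/s.
Second burn Δv₂ = |v₂ − v_a| = 0.5546 km/s.
Total Δv = Δv₁ + Δv₂ = 1.456 km/s.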